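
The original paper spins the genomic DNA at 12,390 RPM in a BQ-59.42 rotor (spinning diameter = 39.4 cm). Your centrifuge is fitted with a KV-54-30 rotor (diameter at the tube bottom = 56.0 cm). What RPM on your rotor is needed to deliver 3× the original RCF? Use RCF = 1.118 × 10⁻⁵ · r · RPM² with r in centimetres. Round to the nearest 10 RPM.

18000 RPM

Original rotor: r = 39.4 / 2 = 19.7 cm
RCF_original = 1.118 × 10⁻⁵ × 19.7 × (12390)² = 1.118 × 10⁻⁵ × 19.7 × 153,512,100 ≈ 33,810.4 × g
Target RCF = 3 × 33,810.4 ≈ 101,431.2 × g
Your rotor: r = 56.0 / 2 = 28 cm
101,431.2 = 1.118 × 10⁻⁵ × 28 × N²
N² = 101,431.2 / (31.304 × 10⁻⁵) = 324,019,934
N ≈ √324,019,934 ≈ 18,000.6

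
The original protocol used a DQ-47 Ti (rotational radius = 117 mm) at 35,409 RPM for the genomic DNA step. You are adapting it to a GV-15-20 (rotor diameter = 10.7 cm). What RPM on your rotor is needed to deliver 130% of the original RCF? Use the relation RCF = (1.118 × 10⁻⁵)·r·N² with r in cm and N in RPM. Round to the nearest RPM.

Original rotor: r = 117 mm = 11.7 cm
RCF = 1.118 × 10⁻⁵ × r × N²
RCF_original = 1.118 × 10⁻⁵ × 11.7 × (35409)² = 1.118 × 10⁻⁵ × 11.7 × 1,253,797,281 ≈ 164,004.2 × g
Target RCF = 1.3 × 164,004.2 ≈ 213,205.5 × g
Your rotor: r = 10.7 / 2 = 5.35 cm
213,205.5 = 1.118 × 10⁻⁵ × 5.35 × N²
N² = 213,205.5 / (5.9813 × 10⁻⁵) = 3,564,534,466
N ≈ √3,564,534,466 ≈ 59,703.7

59704 RPM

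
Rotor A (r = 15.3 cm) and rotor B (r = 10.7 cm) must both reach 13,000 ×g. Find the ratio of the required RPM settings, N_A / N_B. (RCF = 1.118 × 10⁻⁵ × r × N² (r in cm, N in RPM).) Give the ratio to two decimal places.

0.84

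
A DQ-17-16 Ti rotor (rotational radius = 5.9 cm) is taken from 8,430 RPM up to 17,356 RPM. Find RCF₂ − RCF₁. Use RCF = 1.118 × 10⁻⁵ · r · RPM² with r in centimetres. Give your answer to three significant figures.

RCF₁ = 1.118 × 10⁻⁵ × 5.9 × (8430)² = 1.118 × 10⁻⁵ × 5.9 × 71,064,900 ≈ 4,687.6 × g
RCF₂ = 1.118 × 10⁻⁵ × 5.9 × (17356)² = 1.118 × 10⁻⁵ × 5.9 × 301,230,736 ≈ 19,869.8 × g
Increase = 19,869.8 − 4,687.6 = 15,182.2

≈ 15200 g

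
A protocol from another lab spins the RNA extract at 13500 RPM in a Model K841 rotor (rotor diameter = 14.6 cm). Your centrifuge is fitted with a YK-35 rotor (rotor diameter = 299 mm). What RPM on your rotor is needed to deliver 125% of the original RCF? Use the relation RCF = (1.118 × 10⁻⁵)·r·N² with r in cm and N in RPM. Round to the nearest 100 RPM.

≈ 10500 RPM

Original rotor: r = 14.6 / 2 = 7.3 cm
RCF_original = 1.118 × 10⁻⁵ × 7.3 × (13500)² = 1.118 × 10⁻⁵ × 7.3 × 182,250,000 ≈ 14,874.2 × g
Target RCF = 1.25 × 14,874.2 ≈ 18,592.8 × g
Your rotor: r = 299 mm / 2 = 149.5 mm = 14.95 cm
18,592.8 = 1.118 × 10⁻⁵ × 14.95 × N²
N² = 18,592.8 / (16.7141 × 10⁻⁵) = 111,240,210
N ≈ √111,240,210 ≈ 10,547.0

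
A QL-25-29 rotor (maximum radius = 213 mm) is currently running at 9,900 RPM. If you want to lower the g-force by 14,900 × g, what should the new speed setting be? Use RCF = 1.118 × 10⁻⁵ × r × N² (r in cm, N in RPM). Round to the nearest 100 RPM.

6000 RPM

r = 213 mm = 21.3 cm
Current RCF = 1.118 × 10⁻⁵ × 21.3 × (9900)² = 1.118 × 10⁻⁵ × 21.3 × 98,010,000 ≈ 23,339.5 × g
Target RCF = 23,339.5 − 14,900 = 8,439.5 × g
N² = 8,439.5 / (23.8134 × 10⁻⁵) = 35,440,130
N ≈ √35,440,130 ≈ 5,953.2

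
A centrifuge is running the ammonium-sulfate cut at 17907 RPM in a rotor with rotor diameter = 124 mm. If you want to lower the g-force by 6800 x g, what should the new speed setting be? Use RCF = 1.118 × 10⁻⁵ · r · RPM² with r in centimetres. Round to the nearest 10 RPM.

14920 RPM

r = 124 mm / 2 = 62 mm = 6.2 cm
Current RCF = 1.118 × 10⁻⁵ × 6.2 × (17907)² = 1.118 × 10⁻⁵ × 6.2 × 320,660,649 ≈ 22,226.9 × g
Target RCF = 22,226.9 − 6,800 = 15,426.9 × g
N² = 15,426.9 / (6.9316 × 10⁻⁵) = 222,559,005
N ≈ √222,559,005 ≈ 14,918.4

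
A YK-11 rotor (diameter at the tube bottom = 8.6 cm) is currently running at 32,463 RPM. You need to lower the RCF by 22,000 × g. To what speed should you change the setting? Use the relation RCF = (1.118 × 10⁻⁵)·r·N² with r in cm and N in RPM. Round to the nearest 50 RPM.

N₂ ≈ 24400 RPM

r = 8.6 / 2 = 4.3 cm
Current RCF = 1.118 × 10⁻⁵ × 4.3 × (32463)² = 1.118 × 10⁻⁵ × 4.3 × 1,053,846,369 ≈ 50,662.6 × g
Target RCF = 50,662.6 − 22,000 = 28,662.6 × g
N² = 28,662.6 / (4.8074 × 10⁻⁵) = 596,218,330
N ≈ √596,218,330 ≈ 24,417.6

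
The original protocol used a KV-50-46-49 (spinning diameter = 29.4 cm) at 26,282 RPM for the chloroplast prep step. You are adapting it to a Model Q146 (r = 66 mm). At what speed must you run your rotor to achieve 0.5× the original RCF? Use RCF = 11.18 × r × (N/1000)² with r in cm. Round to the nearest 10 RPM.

≈ 27740 RPM

Original rotor: r = 29.4 / 2 = 14.7 cm
RCF_original = 11.18 × 14.7 × (26.282)² = 11.18 × 14.7 × 690.743524 ≈ 113,520.9 × g
Target RCF = 0.5 × 113,520.9 ≈ 56,760.4 × g
Your rotor: r = 66 mm = 6.6 cm
56,760.4 = 11.18 × 6.6 × (N/1000)²
(N/1000)² = 56,760.4 / 73.788 = 769.2362
N = 1000 × √769.2362 ≈ 27,735.1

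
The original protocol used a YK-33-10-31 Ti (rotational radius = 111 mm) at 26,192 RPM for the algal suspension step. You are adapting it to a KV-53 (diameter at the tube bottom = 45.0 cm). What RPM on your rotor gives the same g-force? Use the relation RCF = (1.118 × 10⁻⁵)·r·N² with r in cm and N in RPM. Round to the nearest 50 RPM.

Original rotor: r = 111 mm = 11.1 cm
RCF_original = 1.118 × 10⁻⁵ × 11.1 × (26192)² = 1.118 × 10⁻⁵ × 11.1 × 686,020,864 ≈ 85,133.8 × g
Your rotor: r = 45.0 / 2 = 22.5 cm
85,133.8 = 1.118 × 10⁻⁵ × 22.5 × N²
N² = 85,133.8 / (25.155 × 10⁻⁵) = 338,436,891
N ≈ √338,436,891 ≈ 18,396.7

18400 RPM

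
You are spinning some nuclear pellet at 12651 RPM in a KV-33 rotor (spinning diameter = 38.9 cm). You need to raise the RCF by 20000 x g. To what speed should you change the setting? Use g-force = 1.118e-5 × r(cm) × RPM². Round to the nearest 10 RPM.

15880 RPM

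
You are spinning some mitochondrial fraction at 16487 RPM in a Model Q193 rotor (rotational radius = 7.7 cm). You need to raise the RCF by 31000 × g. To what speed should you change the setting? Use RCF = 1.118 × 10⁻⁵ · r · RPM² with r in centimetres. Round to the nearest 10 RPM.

25140 RPM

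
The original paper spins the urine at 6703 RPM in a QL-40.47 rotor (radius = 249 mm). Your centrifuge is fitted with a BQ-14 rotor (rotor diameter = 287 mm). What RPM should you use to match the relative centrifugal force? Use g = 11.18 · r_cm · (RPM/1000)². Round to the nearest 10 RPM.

8830 RPM

Original rotor: r = 249 mm = 24.9 cm
RCF_original = 11.18 × 24.9 × (6.703)² = 11.18 × 24.9 × 44.930209 ≈ 12,507.8 × g
Your rotor: r = 287 mm / 2 = 143.5 mm = 14.35 cm
12,507.8 = 11.18 × 14.35 × (N/1000)²
(N/1000)² = 12,507.8 / 160.433 = 77.96276
N = 1000 × √77.96276 ≈ 8,829.7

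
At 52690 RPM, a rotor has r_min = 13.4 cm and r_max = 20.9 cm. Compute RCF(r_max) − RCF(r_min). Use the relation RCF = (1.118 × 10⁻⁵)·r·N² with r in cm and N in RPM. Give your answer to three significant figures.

233000 g

ΔRCF = 1.118 × 10⁻⁵ × (r_max − r_min) × N² = 1.118 × 10⁻⁵ × 7.5 × 2,776,236,100 ≈ 232,787.4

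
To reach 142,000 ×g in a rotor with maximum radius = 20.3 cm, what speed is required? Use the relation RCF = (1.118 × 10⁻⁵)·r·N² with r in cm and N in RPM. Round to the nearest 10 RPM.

142,000 = 1.118 × 10⁻⁵ × 20.3 × N²
N² = 142,000 / (22.6954 × 10⁻⁵) = 625,677,450
N ≈ √625,677,450 ≈ 25,013.5

N ≈ 25010 RPM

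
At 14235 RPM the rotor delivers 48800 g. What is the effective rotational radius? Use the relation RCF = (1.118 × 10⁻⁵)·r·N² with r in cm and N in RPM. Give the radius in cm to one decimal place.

48800 = 1.118 × 10⁻⁵ × r × (14235)²
r = 48800 / (1.118 × 10⁻⁵ × 202,635,225) = 48800 / 2265.462 ≈ 21.541 cm

≈ 21.5 cm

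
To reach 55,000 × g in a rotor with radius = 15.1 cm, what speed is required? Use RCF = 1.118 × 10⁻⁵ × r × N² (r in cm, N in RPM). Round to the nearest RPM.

N ≈ 18050 RPM

RCF = 1.118 × 10⁻⁵ × r × N²
55,000 = 1.118 × 10⁻⁵ × 15.1 × N²
N² = 55,000 / (16.8818 × 10⁻⁵) = 325,794,643
N ≈ √325,794,643 ≈ 18,049.8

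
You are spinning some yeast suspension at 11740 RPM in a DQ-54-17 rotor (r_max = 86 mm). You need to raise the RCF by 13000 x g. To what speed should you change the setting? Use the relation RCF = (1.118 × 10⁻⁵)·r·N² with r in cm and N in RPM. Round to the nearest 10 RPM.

r = 86 mm = 8.6 cm
Current RCF = 1.118 × 10⁻⁵ × 8.6 × (11740)² = 1.118 × 10⁻⁵ × 8.6 × 137,827,600 ≈ 13,251.8 × g
Target RCF = 13,251.8 + 13,000 = 26,251.8 × g
N² = 26,251.8 / (9.6148 × 10⁻⁵) = 273,035,321
N ≈ √273,035,321 ≈ 16,523.8

16520 RPM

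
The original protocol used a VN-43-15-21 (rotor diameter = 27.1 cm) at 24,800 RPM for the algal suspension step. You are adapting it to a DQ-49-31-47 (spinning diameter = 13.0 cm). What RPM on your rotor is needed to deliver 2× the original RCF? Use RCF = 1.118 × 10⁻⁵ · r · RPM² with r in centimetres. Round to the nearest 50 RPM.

50650 RPM

Original rotor: r = 27.1 / 2 = 13.55 cm
RCF_original = 1.118 × 10⁻⁵ × 13.55 × (24800)² = 1.118 × 10⁻⁵ × 13.55 × 615,040,000 ≈ 93,171.8 × g
Target RCF = 2 × 93,171.8 ≈ 186,343.6 × g
Your rotor: r = 13.0 / 2 = 6.5 cm
186,343.6 = 1.118 × 10⁻⁵ × 6.5 × N²
N² = 186,343.6 / (7.267 × 10⁻⁵) = 2,564,243,842
N ≈ √2,564,243,842 ≈ 50,638.4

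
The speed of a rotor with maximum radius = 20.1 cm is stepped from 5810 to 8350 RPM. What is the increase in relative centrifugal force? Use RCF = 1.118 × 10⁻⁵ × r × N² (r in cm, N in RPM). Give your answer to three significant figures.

8080 × g

RCF₁ = 1.118 × 10⁻⁵ × 20.1 × (5810)² = 1.118 × 10⁻⁵ × 20.1 × 33,756,100 ≈ 7,585.6 × g
RCF₂ = 1.118 × 10⁻⁵ × 20.1 × (8350)² = 1.118 × 10⁻⁵ × 20.1 × 69,722,500 ≈ 15,667.9 × g
Increase = 15,667.9 − 7,585.6 = 8,082.3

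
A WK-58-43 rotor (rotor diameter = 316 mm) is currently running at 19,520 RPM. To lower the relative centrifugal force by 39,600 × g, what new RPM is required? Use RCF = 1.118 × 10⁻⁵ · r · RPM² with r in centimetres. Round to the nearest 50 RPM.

r = 316 mm / 2 = 158 mm = 15.8 cm
Current RCF = 1.118 × 10⁻⁵ × 15.8 × (19520)² = 1.118 × 10⁻⁵ × 15.8 × 381,030,400 ≈ 67,306.7 × g
Target RCF = 67,306.7 − 39,600 = 27,706.7 × g
N² = 27,706.7 / (17.6644 × 10⁻⁵) = 156,850,502
N ≈ √156,850,502 ≈ 12,524.0

N₂ ≈ 12500 RPM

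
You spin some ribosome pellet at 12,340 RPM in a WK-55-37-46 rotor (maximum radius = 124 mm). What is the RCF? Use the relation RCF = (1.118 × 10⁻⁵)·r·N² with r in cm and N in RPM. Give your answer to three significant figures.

≈ 21100 x g

r = 124 mm = 12.4 cm
RCF = 1.118 × 10⁻⁵ × r × N²
RCF = 1.118 × 10⁻⁵ × 12.4 × (12340)² = 1.118 × 10⁻⁵ × 12.4 × 152,275,600 ≈ 21,110.3 × g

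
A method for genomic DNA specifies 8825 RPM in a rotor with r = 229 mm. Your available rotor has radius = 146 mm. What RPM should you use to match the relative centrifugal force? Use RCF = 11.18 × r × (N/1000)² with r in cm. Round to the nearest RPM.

Original rotor: r = 229 mm = 22.9 cm
RCF_original = 11.18 × 22.9 × (8.825)² = 11.18 × 22.9 × 77.880625 ≈ 19,939.2 × g
Your rotor: r = 146 mm = 14.6 cm
19,939.2 = 11.18 × 14.6 × (N/1000)²
(N/1000)² = 19,939.2 / 163.228 = 122.1555
N = 1000 × √122.1555 ≈ 11,052.4

11052 RPM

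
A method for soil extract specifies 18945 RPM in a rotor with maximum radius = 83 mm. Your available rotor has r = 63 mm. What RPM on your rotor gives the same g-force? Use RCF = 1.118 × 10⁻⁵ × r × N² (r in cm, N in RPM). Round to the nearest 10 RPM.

Original rotor: r = 83 mm = 8.3 cm
RCF_original = 1.118 × 10⁻⁵ × 8.3 × (18945)² = 1.118 × 10⁻⁵ × 8.3 × 358,913,025 ≈ 33,305 × g
Your rotor: r = 63 mm = 6.3 cm
33,305 = 1.118 × 10⁻⁵ × 6.3 × N²
N² = 33,305 / (7.0434 × 10⁻⁵) = 472,854,019
N ≈ √472,854,019 ≈ 21,745.2

21750 RPM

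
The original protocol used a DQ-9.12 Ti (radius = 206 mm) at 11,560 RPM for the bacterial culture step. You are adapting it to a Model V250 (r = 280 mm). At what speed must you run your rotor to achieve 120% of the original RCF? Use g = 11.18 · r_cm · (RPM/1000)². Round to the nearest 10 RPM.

Original rotor: r = 206 mm = 20.6 cm
RCF_original = 11.18 × 20.6 × (11.56)² = 11.18 × 20.6 × 133.6336 ≈ 30,776.9 × g
Target RCF = 1.2 × 30,776.9 ≈ 36,932.3 × g
Your rotor: r = 280 mm = 28.0 cm
36,932.3 = 11.18 × 28 × (N/1000)²
(N/1000)² = 36,932.3 / 313.04 = 117.9795
N = 1000 × √117.9795 ≈ 10,861.8

10860 RPM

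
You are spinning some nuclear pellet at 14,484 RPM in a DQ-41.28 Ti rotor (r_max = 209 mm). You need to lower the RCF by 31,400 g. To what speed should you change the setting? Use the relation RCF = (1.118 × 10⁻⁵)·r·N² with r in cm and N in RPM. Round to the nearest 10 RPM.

N₂ ≈ 8680 RPM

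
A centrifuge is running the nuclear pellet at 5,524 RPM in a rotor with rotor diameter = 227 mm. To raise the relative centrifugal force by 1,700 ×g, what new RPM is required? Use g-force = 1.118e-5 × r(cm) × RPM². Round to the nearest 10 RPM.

N₂ ≈ 6630 RPM

r = 227 mm / 2 = 113.5 mm = 11.35 cm
Current RCF = 1.118 × 10⁻⁵ × 11.35 × (5524)² = 1.118 × 10⁻⁵ × 11.35 × 30,514,576 ≈ 3,872.1 × g
Target RCF = 3,872.1 + 1,700 = 5,572.1 × g
N² = 5,572.1 / (12.6893 × 10⁻⁵) = 43,911,800
N ≈ √43,911,800 ≈ 6,626.6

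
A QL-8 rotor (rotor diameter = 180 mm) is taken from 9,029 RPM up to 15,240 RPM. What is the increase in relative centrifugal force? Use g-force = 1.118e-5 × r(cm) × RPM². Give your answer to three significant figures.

≈ 15200 x g

r = 180 mm / 2 = 90 mm = 9 cm
RCF₁ = 1.118 × 10⁻⁵ × 9 × (9029)² = 1.118 × 10⁻⁵ × 9 × 81,522,841 ≈ 8,202.8 × g
RCF₂ = 1.118 × 10⁻⁵ × 9 × (15240)² = 1.118 × 10⁻⁵ × 9 × 232,257,600 ≈ 23,369.8 × g
Increase = 23,369.8 − 8,202.8 = 15,167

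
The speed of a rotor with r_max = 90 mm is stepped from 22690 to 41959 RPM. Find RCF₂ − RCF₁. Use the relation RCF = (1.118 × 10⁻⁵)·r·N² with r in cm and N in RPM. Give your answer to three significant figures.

125000 × g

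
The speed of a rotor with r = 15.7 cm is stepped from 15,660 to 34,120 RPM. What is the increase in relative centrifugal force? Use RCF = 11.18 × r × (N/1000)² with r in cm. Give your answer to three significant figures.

161000 x g

RCF₁ = 11.18 × 15.7 × (15.66)² = 11.18 × 15.7 × 245.2356 ≈ 43,045.2 × g
RCF₂ = 11.18 × 15.7 × (34.12)² = 11.18 × 15.7 × 1,164.1744 ≈ 204,342.9 × g
Increase = 204,342.9 − 43,045.2 = 161,297.7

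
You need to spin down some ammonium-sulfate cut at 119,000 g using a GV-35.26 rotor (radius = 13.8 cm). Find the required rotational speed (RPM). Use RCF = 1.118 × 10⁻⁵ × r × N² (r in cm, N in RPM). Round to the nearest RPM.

119,000 = 1.118 × 10⁻⁵ × 13.8 × N²
N² = 119,000 / (15.4284 × 10⁻⁵) = 771,304,866
N ≈ √771,304,866 ≈ 27,772.4

N ≈ 27772 RPM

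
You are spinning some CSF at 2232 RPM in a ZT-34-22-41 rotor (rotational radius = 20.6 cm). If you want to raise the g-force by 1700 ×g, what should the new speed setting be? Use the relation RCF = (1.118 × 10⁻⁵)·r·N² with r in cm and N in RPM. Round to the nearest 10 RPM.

Current RCF = 1.118 × 10⁻⁵ × 20.6 × (2232)² = 1.118 × 10⁻⁵ × 20.6 × 4,981,824 ≈ 1,147.4 × g
Target RCF = 1,147.4 + 1,700 = 2,847.4 × g
N² = 2,847.4 / (23.0308 × 10⁻⁵) = 12,363,444
N ≈ √12,363,444 ≈ 3,516.2

≈ 3520 RPM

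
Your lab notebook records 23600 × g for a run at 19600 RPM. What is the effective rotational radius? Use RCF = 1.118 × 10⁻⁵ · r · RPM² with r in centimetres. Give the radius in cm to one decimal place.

5.5 cm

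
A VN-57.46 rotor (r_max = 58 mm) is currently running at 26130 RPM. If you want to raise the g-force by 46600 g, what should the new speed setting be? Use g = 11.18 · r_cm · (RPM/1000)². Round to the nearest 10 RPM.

r = 58 mm = 5.8 cm
Current RCF = 11.18 × 5.8 × (26.13)² = 11.18 × 5.8 × 682.7769 ≈ 44,274 × g
Target RCF = 44,274 + 46,600 = 90,874 × g
(N/1000)² = 90,874 / 64.844 = 1401.425
N = 1000 × √1401.425 ≈ 37,435.6

37440 RPM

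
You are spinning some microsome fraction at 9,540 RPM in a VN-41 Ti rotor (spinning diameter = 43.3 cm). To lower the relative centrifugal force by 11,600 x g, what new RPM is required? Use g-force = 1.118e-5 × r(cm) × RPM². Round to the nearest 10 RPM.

N₂ ≈ 6560 RPM

r = 43.3 / 2 = 21.65 cm
Current RCF = 1.118 × 10⁻⁵ × 21.65 × (9540)² = 1.118 × 10⁻⁵ × 21.65 × 91,011,600 ≈ 22,029.1 × g
Target RCF = 22,029.1 − 11,600 = 10,429.1 × g
N² = 10,429.1 / (24.2047 × 10⁻⁵) = 43,087,086
N ≈ √43,087,086 ≈ 6,564.1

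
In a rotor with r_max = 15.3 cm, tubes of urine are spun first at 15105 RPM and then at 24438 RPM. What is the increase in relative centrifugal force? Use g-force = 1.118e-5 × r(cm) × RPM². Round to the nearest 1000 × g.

≈ 63000 x g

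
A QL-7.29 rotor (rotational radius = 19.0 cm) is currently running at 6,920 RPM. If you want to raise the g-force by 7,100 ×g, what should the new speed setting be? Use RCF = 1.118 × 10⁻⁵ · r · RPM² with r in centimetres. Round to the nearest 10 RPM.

N₂ ≈ 9020 RPM

Current RCF = 1.118 × 10⁻⁵ × 19 × (6920)² = 1.118 × 10⁻⁵ × 19 × 47,886,400 ≈ 10,172 × g
Target RCF = 10,172 + 7,100 = 17,272 × g
N² = 17,272 / (21.242 × 10⁻⁵) = 81,310,611
N ≈ √81,310,611 ≈ 9,017.2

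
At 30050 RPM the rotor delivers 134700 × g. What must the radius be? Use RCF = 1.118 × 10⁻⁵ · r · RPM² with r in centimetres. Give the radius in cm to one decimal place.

r ≈ 13.3 cm

134700 = 1.118 × 10⁻⁵ × r × (30050)²
r = 134700 / (1.118 × 10⁻⁵ × 903,002,500) = 134700 / 10095.57 ≈ 13.342 cm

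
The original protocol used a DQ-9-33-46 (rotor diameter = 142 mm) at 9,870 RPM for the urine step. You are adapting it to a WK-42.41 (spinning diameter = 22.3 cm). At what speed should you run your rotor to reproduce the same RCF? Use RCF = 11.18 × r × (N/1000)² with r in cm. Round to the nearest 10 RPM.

Original rotor: r = 142 mm / 2 = 71 mm = 7.1 cm
RCF = 11.18 × r × (N/1000)²
RCF_original = 11.18 × 7.1 × (9.87)² = 11.18 × 7.1 × 97.4169 ≈ 7,732.8 × g
Your rotor: r = 22.3 / 2 = 11.15 cm
7,732.8 = 11.18 × 11.15 × (N/1000)²
(N/1000)² = 7,732.8 / 124.657 = 62.03262
N = 1000 × √62.03262 ≈ 7,876.1

7880 RPM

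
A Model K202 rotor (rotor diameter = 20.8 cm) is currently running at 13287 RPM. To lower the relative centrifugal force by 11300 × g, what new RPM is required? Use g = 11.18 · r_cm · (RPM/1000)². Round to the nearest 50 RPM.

≈ 8900 RPM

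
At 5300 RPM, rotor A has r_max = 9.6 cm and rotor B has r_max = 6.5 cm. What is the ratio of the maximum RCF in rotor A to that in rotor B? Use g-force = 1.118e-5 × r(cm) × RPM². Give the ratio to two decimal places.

At fixed N, RCF ∝ r, so RCF_A/RCF_B = r_A/r_B = 9.6 / 6.5 = 1.4769.

1.48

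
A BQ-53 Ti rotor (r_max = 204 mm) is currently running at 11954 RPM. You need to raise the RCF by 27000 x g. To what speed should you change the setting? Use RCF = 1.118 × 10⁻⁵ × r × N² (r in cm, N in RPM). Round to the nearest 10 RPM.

N₂ ≈ 16160 RPM

r = 204 mm = 20.4 cm
Current RCF = 1.118 × 10⁻⁵ × 20.4 × (11954)² = 1.118 × 10⁻⁵ × 20.4 × 142,898,116 ≈ 32,591.1 × g
Target RCF = 32,591.1 + 27,000 = 59,591.1 × g
N² = 59,591.1 / (22.8072 × 10⁻⁵) = 261,281,964
N ≈ √261,281,964 ≈ 16,164.2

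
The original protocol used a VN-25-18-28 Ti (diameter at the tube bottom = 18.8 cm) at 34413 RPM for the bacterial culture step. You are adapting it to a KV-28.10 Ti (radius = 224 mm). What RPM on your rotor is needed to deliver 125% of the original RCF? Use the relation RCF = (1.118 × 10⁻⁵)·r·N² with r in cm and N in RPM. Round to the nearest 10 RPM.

24920 RPM

Original rotor: r = 18.8 / 2 = 9.4 cm
RCF = 1.118 × 10⁻⁵ × r × N²
RCF_original = 1.118 × 10⁻⁵ × 9.4 × (34413)² = 1.118 × 10⁻⁵ × 9.4 × 1,184,254,569 ≈ 124,455.7 × g
Target RCF = 1.25 × 124,455.7 ≈ 155,569.6 × g
Your rotor: r = 224 mm = 22.4 cm
155,569.6 = 1.118 × 10⁻⁵ × 22.4 × N²
N² = 155,569.6 / (25.0432 × 10⁻⁵) = 621,204,958
N ≈ √621,204,958 ≈ 24,924.0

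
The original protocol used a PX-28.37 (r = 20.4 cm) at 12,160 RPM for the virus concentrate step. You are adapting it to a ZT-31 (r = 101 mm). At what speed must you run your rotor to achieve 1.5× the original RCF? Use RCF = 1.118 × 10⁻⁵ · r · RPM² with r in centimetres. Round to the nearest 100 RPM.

21200 RPM

RCF_original = 1.118 × 10⁻⁵ × 20.4 × (12160)² = 1.118 × 10⁻⁵ × 20.4 × 147,865,600 ≈ 33,724 × g
Target RCF = 1.5 × 33,724 ≈ 50,586 × g
Your rotor: r = 101 mm = 10.1 cm
50,586 = 1.118 × 10⁻⁵ × 10.1 × N²
N² = 50,586 / (11.2918 × 10⁻⁵) = 447,988,806
N ≈ √447,988,806 ≈ 21,165.7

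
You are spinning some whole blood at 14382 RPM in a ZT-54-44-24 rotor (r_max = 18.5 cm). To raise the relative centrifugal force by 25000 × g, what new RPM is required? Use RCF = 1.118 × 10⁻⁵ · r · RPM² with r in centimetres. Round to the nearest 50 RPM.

Current RCF = 1.118 × 10⁻⁵ × 18.5 × (14382)² = 1.118 × 10⁻⁵ × 18.5 × 206,841,924 ≈ 42,781.1 × g
Target RCF = 42,781.1 + 25,000 = 67,781.1 × g
N² = 67,781.1 / (20.683 × 10⁻⁵) = 327,714,065
N ≈ √327,714,065 ≈ 18,102.9

18100 RPM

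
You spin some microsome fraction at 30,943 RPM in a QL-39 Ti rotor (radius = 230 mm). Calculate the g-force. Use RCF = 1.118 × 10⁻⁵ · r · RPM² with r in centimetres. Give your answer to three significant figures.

r = 230 mm = 23.0 cm
RCF = 1.118 × 10⁻⁵ × 23 × (30943)² = 1.118 × 10⁻⁵ × 23 × 957,469,249 ≈ 246,203.6 × g

≈ 246000 g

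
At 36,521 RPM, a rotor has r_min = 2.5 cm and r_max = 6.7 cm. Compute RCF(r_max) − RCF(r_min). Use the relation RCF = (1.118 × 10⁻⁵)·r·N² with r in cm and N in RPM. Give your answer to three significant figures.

ΔRCF = 1.118 × 10⁻⁵ × (r_max − r_min) × N² = 1.118 × 10⁻⁵ × 4.2 × 1,333,783,441 ≈ 62,629.1

62600 ×g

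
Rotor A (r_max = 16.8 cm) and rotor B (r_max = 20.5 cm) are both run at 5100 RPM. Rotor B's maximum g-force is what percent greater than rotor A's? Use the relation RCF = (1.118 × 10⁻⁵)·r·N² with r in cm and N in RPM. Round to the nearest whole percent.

At equal RPM, RCF scales linearly with r: ratio = 20.5 / 16.8 = 1.2202.
So rotor B delivers 22.0% more g-force.

22%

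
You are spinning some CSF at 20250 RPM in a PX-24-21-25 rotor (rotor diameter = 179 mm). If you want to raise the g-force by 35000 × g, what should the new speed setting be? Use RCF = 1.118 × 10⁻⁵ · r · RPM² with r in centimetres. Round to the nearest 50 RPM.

≈ 27550 RPM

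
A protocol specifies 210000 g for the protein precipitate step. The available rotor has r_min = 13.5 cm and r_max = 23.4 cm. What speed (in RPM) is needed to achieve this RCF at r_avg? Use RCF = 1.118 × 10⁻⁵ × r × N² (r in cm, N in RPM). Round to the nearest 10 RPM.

r_avg = (13.5 + 23.4) / 2 = 18.45 cm
210,000 = 1.118 × 10⁻⁵ × 18.45 × N²
N² = 210,000 / (20.6271 × 10⁻⁵) = 1,018,078,159
N ≈ √1,018,078,159 ≈ 31,907.3

31910 RPM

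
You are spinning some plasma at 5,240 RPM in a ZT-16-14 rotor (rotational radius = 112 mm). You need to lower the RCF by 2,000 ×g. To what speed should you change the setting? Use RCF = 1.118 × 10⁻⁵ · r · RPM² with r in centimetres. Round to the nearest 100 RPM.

r = 112 mm = 11.2 cm
Current RCF = 1.118 × 10⁻⁵ × 11.2 × (5240)² = 1.118 × 10⁻⁵ × 11.2 × 27,457,600 ≈ 3,438.1 × g
Target RCF = 3,438.1 − 2,000 = 1,438.1 × g
N² = 1,438.1 / (12.5216 × 10⁻⁵) = 11,484,954
N ≈ √11,484,954 ≈ 3,388.9

≈ 3400 RPM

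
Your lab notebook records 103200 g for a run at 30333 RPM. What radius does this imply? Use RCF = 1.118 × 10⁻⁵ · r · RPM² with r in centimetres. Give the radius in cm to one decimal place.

≈ 10.0 cm

103200 = 1.118 × 10⁻⁵ × r × (30333)²
r = 103200 / (1.118 × 10⁻⁵ × 920,090,889) = 103200 / 10286.62 ≈ 10.032 cm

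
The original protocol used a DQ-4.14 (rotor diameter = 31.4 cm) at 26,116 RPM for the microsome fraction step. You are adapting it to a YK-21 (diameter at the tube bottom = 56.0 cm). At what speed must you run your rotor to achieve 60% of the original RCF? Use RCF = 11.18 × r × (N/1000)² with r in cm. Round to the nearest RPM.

≈ 15148 RPM

Original rotor: r = 31.4 / 2 = 15.7 cm
RCF = 11.18 × r × (N/1000)²
RCF_original = 11.18 × 15.7 × (26.116)² = 11.18 × 15.7 × 682.045456 ≈ 119,716.7 × g
Target RCF = 0.6 × 119,716.7 ≈ 71,830 × g
Your rotor: r = 56.0 / 2 = 28 cm
71,830 = 11.18 × 28 × (N/1000)²
(N/1000)² = 71,830 / 313.04 = 229.4595
N = 1000 × √229.4595 ≈ 15,147.9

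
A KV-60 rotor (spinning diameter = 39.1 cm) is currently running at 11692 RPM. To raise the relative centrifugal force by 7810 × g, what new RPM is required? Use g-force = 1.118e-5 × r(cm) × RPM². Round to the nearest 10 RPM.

≈ 13130 RPM

r = 39.1 / 2 = 19.55 cm
Current RCF = 1.118 × 10⁻⁵ × 19.55 × (11692)² = 1.118 × 10⁻⁵ × 19.55 × 136,702,864 ≈ 29,879 × g
Target RCF = 29,879 + 7,810 = 37,689 × g
N² = 37,689 / (21.8569 × 10⁻⁵) = 172,435,249
N ≈ √172,435,249 ≈ 13,131.5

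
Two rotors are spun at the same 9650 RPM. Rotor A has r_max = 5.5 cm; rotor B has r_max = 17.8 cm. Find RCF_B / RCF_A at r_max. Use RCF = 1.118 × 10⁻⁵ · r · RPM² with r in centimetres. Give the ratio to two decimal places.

At fixed N, RCF ∝ r, so RCF_B/RCF_A = r_B/r_A = 17.8 / 5.5 = 3.2364.

3.24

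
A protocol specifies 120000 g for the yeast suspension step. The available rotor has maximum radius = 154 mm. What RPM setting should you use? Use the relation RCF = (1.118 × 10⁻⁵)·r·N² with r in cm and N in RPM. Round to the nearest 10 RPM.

r = 154 mm = 15.4 cm
120,000 = 1.118 × 10⁻⁵ × 15.4 × N²
N² = 120,000 / (17.2172 × 10⁻⁵) = 696,977,441
N ≈ √696,977,441 ≈ 26,400.3

26400 RPM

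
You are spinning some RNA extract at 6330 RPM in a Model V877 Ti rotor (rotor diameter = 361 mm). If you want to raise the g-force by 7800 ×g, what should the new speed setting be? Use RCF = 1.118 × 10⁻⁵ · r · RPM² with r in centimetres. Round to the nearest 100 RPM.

≈ 8900 RPM

r = 361 mm / 2 = 180.5 mm = 18.05 cm
Current RCF = 1.118 × 10⁻⁵ × 18.05 × (6330)² = 1.118 × 10⁻⁵ × 18.05 × 40,068,900 ≈ 8,085.9 × g
Target RCF = 8,085.9 + 7,800 = 15,885.9 × g
N² = 15,885.9 / (20.1799 × 10⁻⁵) = 78,721,401
N ≈ √78,721,401 ≈ 8,872.5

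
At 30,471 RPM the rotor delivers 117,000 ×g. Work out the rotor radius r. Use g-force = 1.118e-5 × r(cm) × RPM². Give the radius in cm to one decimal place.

≈ 11.3 cm

117000 = 1.118 × 10⁻⁵ × r × (30471)²
r = 117000 / (1.118 × 10⁻⁵ × 928,481,841) = 117000 / 10380.43 ≈ 11.271 cm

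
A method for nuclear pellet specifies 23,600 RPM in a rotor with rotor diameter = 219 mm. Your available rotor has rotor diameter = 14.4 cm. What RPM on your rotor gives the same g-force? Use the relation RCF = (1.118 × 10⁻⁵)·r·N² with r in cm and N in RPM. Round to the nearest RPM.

Original rotor: r = 219 mm / 2 = 109.5 mm = 10.95 cm
RCF = 1.118 × 10⁻⁵ × r × N²
RCF_original = 1.118 × 10⁻⁵ × 10.95 × (23600)² = 1.118 × 10⁻⁵ × 10.95 × 556,960,000 ≈ 68,183.6 × g
Your rotor: r = 14.4 / 2 = 7.2 cm
68,183.6 = 1.118 × 10⁻⁵ × 7.2 × N²
N² = 68,183.6 / (8.0496 × 10⁻⁵) = 847,043,331
N ≈ √847,043,331 ≈ 29,104.0

29104 RPM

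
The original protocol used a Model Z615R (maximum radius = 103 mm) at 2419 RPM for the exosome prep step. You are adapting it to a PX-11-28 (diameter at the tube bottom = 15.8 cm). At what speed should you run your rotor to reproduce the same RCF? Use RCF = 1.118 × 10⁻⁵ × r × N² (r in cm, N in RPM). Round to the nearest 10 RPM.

Original rotor: r = 103 mm = 10.3 cm
RCF = 1.118 × 10⁻⁵ × r × N²
RCF_original = 1.118 × 10⁻⁵ × 10.3 × (2419)² = 1.118 × 10⁻⁵ × 10.3 × 5,851,561 ≈ 673.8 × g
Your rotor: r = 15.8 / 2 = 7.9 cm
673.8 = 1.118 × 10⁻⁵ × 7.9 × N²
N² = 673.8 / (8.8322 × 10⁻⁵) = 7,628,903
N ≈ √7,628,903 ≈ 2,762.0

2760 RPM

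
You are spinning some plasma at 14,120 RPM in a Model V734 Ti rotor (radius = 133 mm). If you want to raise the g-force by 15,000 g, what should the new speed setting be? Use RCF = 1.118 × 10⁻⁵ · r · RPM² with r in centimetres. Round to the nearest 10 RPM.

r = 133 mm = 13.3 cm
Current RCF = 1.118 × 10⁻⁵ × 13.3 × (14120)² = 1.118 × 10⁻⁵ × 13.3 × 199,374,400 ≈ 29,645.8 × g
Target RCF = 29,645.8 + 15,000 = 44,645.8 × g
N² = 44,645.8 / (14.8694 × 10⁻⁵) = 300,252,868
N ≈ √300,252,868 ≈ 17,327.8

N₂ ≈ 17330 RPM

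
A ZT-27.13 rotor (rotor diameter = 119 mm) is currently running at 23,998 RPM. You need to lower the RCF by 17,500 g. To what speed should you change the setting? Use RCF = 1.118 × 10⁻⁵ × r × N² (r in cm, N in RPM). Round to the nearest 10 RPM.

r = 119 mm / 2 = 59.5 mm = 5.95 cm
Current RCF = 1.118 × 10⁻⁵ × 5.95 × (23998)² = 1.118 × 10⁻⁵ × 5.95 × 575,904,004 ≈ 38,309.7 × g
Target RCF = 38,309.7 − 17,500 = 20,809.7 × g
N² = 20,809.7 / (6.6521 × 10⁻⁵) = 312,829,031
N ≈ √312,829,031 ≈ 17,687.0

≈ 17690 RPM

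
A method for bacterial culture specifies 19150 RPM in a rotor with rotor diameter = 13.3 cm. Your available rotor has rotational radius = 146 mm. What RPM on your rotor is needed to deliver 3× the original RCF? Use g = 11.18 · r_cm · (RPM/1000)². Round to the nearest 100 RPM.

Original rotor: r = 13.3 / 2 = 6.65 cm
RCF_original = 11.18 × 6.65 × (19.15)² = 11.18 × 6.65 × 366.7225 ≈ 27,264.7 × g
Target RCF = 3 × 27,264.7 ≈ 81,794.1 × g
Your rotor: r = 146 mm = 14.6 cm
81,794.1 = 11.18 × 14.6 × (N/1000)²
(N/1000)² = 81,794.1 / 163.228 = 501.1034
N = 1000 × √501.1034 ≈ 22,385.3

≈ 22400 RPM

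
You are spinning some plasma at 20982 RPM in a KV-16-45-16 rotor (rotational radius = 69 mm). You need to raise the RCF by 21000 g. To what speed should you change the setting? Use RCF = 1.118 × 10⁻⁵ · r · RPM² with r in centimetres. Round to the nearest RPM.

N₂ ≈ 26692 RPM

r = 69 mm = 6.9 cm
Current RCF = 1.118 × 10⁻⁵ × 6.9 × (20982)² = 1.118 × 10⁻⁵ × 6.9 × 440,244,324 ≈ 33,961.3 × g
Target RCF = 33,961.3 + 21,000 = 54,961.3 × g
N² = 54,961.3 / (7.7142 × 10⁻⁵) = 712,469,213
N ≈ √712,469,213 ≈ 26,692.1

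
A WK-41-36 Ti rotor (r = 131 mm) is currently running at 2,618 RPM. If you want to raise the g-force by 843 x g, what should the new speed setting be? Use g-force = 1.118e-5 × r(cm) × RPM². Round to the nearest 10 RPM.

r = 131 mm = 13.1 cm
Current RCF = 1.118 × 10⁻⁵ × 13.1 × (2618)² = 1.118 × 10⁻⁵ × 13.1 × 6,853,924 ≈ 1,003.8 × g
Target RCF = 1,003.8 + 843 = 1,846.8 × g
N² = 1,846.8 / (14.6458 × 10⁻⁵) = 12,609,758
N ≈ √12,609,758 ≈ 3,551.0

N₂ ≈ 3550 RPM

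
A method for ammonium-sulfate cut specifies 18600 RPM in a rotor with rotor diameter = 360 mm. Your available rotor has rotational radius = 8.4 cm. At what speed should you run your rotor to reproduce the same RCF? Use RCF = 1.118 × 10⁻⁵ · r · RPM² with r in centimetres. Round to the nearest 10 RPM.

Original rotor: r = 360 mm / 2 = 180 mm = 18 cm
RCF = 1.118 × 10⁻⁵ × r × N²
RCF_original = 1.118 × 10⁻⁵ × 18 × (18600)² = 1.118 × 10⁻⁵ × 18 × 345,960,000 ≈ 69,621 × g
69,621 = 1.118 × 10⁻⁵ × 8.4 × N²
N² = 69,621 / (9.3912 × 10⁻⁵) = 741,342,959
N ≈ √741,342,959 ≈ 27,227.6

≈ 27230 RPM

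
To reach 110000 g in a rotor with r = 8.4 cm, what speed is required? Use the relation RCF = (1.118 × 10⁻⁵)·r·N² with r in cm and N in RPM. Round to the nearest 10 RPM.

RCF = 1.118 × 10⁻⁵ × r × N²
110,000 = 1.118 × 10⁻⁵ × 8.4 × N²
N² = 110,000 / (9.3912 × 10⁻⁵) = 1,171,309,311
N ≈ √1,171,309,311 ≈ 34,224.4

≈ 34220 RPM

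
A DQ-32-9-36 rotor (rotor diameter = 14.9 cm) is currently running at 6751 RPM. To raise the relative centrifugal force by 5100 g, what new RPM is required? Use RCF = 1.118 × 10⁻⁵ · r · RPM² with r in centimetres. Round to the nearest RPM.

≈ 10335 RPM

r = 14.9 / 2 = 7.45 cm
Current RCF = 1.118 × 10⁻⁵ × 7.45 × (6751)² = 1.118 × 10⁻⁵ × 7.45 × 45,576,001 ≈ 3,796.1 × g
Target RCF = 3,796.1 + 5,100 = 8,896.1 × g
N² = 8,896.1 / (8.3291 × 10⁻⁵) = 106,807,458
N ≈ √106,807,458 ≈ 10,334.8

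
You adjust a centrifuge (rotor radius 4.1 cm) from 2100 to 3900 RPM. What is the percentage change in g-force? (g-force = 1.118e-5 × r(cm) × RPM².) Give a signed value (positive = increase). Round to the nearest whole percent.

+245%

RCF ∝ N², so the ratio is (3900/2100)² = (1.857143)² = 3.4490.
Change = 3.4490 − 1 = +2.4490 → +244.9%.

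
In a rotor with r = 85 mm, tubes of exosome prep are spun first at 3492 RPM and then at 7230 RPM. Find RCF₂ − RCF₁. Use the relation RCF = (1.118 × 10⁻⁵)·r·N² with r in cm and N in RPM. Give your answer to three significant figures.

≈ 3810 x g

r = 85 mm = 8.5 cm
RCF₁ = 1.118 × 10⁻⁵ × 8.5 × (3492)² = 1.118 × 10⁻⁵ × 8.5 × 12,194,064 ≈ 1,158.8 × g
RCF₂ = 1.118 × 10⁻⁵ × 8.5 × (7230)² = 1.118 × 10⁻⁵ × 8.5 × 52,272,900 ≈ 4,967.5 × g
Increase = 4,967.5 − 1,158.8 = 3,808.7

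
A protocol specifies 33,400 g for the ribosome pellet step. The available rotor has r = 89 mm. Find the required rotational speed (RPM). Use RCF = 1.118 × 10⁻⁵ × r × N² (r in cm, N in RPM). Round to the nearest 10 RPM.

r = 89 mm = 8.9 cm
RCF = 1.118 × 10⁻⁵ × r × N²
33,400 = 1.118 × 10⁻⁵ × 8.9 × N²
N² = 33,400 / (9.9502 × 10⁻⁵) = 335,671,645
N ≈ √335,671,645 ≈ 18,321.3

≈ 18320 RPM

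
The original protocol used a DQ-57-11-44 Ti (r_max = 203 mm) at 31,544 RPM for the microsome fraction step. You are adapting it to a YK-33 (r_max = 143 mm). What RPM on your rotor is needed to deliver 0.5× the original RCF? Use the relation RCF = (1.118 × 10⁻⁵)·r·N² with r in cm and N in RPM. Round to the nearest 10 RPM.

Original rotor: r = 203 mm = 20.3 cm
RCF = 1.118 × 10⁻⁵ × r × N²
RCF_original = 1.118 × 10⁻⁵ × 20.3 × (31544)² = 1.118 × 10⁻⁵ × 20.3 × 995,023,936 ≈ 225,824.7 × g
Target RCF = 0.5 × 225,824.7 ≈ 112,912.4 × g
Your rotor: r = 143 mm = 14.3 cm
112,912.4 = 1.118 × 10⁻⁵ × 14.3 × N²
N² = 112,912.4 / (15.9874 × 10⁻⁵) = 706,258,679
N ≈ √706,258,679 ≈ 26,575.5

26580 RPM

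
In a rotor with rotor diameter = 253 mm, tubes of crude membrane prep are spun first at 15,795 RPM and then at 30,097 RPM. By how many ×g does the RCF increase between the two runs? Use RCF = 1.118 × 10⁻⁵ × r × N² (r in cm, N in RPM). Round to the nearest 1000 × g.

≈ 93000 ×g

r = 253 mm / 2 = 126.5 mm = 12.65 cm
RCF₁ = 1.118 × 10⁻⁵ × 12.65 × (15795)² = 1.118 × 10⁻⁵ × 12.65 × 249,482,025 ≈ 35,283.5 × g
RCF₂ = 1.118 × 10⁻⁵ × 12.65 × (30097)² = 1.118 × 10⁻⁵ × 12.65 × 905,829,409 ≈ 128,108.7 × g
Increase = 128,108.7 − 35,283.5 = 92,825.2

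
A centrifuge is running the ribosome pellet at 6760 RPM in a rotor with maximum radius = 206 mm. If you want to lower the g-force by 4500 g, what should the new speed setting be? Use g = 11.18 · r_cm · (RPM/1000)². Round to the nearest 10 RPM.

r = 206 mm = 20.6 cm
Current RCF = 11.18 × 20.6 × (6.76)² = 11.18 × 20.6 × 45.6976 ≈ 10,524.5 × g
Target RCF = 10,524.5 − 4,500 = 6,024.5 × g
(N/1000)² = 6,024.5 / 230.308 = 26.15845
N = 1000 × √26.15845 ≈ 5,114.5

N₂ ≈ 5110 RPM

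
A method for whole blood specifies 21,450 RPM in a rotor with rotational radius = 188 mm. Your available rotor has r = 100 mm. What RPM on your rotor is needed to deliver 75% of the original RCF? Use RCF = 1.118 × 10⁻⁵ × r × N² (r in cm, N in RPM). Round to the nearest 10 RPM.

≈ 25470 RPM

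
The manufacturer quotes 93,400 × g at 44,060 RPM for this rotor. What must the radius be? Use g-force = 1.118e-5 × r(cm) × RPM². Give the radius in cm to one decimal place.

≈ 4.3 cm

93400 = 1.118 × 10⁻⁵ × r × (44060)²
r = 93400 / (1.118 × 10⁻⁵ × 1,941,283,600) = 93400 / 21703.55 ≈ 4.303 cm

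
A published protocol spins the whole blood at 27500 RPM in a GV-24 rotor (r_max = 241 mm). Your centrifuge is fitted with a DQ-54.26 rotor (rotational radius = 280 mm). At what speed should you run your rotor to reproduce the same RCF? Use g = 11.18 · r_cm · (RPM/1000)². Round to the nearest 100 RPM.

25500 RPM

Original rotor: r = 241 mm = 24.1 cm
RCF_original = 11.18 × 24.1 × (27.5)² = 11.18 × 24.1 × 756.25 ≈ 203,762.5 × g
Your rotor: r = 280 mm = 28.0 cm
203,762.5 = 11.18 × 28 × (N/1000)²
(N/1000)² = 203,762.5 / 313.04 = 650.9152
N = 1000 × √650.9152 ≈ 25,513.0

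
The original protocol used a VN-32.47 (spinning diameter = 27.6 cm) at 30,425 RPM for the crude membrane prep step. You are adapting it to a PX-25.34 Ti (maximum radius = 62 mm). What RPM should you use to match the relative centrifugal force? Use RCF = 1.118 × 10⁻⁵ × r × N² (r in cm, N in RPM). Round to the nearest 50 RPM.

Original rotor: r = 27.6 / 2 = 13.8 cm
RCF_original = 1.118 × 10⁻⁵ × 13.8 × (30425)² = 1.118 × 10⁻⁵ × 13.8 × 925,680,625 ≈ 142,817.7 × g
Your rotor: r = 62 mm = 6.2 cm
142,817.7 = 1.118 × 10⁻⁵ × 6.2 × N²
N² = 142,817.7 / (6.9316 × 10⁻⁵) = 2,060,385,770
N ≈ √2,060,385,770 ≈ 45,391.5

45400 RPM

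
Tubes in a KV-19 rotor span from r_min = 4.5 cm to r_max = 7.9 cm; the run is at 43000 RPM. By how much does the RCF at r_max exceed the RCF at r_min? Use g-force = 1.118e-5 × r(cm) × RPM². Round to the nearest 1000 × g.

RCF_max = 1.118 × 10⁻⁵ × 7.9 × (43000)² = 1.118 × 10⁻⁵ × 7.9 × 1,849,000,000 ≈ 163,307.4 × g
RCF_min = 1.118 × 10⁻⁵ × 4.5 × (43000)² = 1.118 × 10⁻⁵ × 4.5 × 1,849,000,000 ≈ 93,023.2 × g
ΔRCF = 163,307.4 − 93,023.2 = 70,284.2

≈ 70000 ×g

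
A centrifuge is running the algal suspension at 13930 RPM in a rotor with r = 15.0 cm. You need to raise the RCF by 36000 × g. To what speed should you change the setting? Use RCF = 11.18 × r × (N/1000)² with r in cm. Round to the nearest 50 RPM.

N₂ ≈ 20200 RPM

Current RCF = 11.18 × 15 × (13.93)² = 11.18 × 15 × 194.0449 ≈ 32,541.3 × g
Target RCF = 32,541.3 + 36,000 = 68,541.3 × g
(N/1000)² = 68,541.3 / 167.7 = 408.7138
N = 1000 × √408.7138 ≈ 20,216.7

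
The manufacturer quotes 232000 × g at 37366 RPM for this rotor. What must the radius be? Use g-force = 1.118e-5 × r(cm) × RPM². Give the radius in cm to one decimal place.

≈ 14.9 cm

232000 = 1.118 × 10⁻⁵ × r × (37366)²
r = 232000 / (1.118 × 10⁻⁵ × 1,396,217,956) = 232000 / 15609.72 ≈ 14.863 cm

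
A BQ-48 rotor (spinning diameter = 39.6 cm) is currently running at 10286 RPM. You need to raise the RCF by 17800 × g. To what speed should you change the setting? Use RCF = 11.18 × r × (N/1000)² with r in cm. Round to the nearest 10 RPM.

r = 39.6 / 2 = 19.8 cm
Current RCF = 11.18 × 19.8 × (10.286)² = 11.18 × 19.8 × 105.801796 ≈ 23,420.7 × g
Target RCF = 23,420.7 + 17,800 = 41,220.7 × g
(N/1000)² = 41,220.7 / 221.364 = 186.2123
N = 1000 × √186.2123 ≈ 13,646.0

N₂ ≈ 13650 RPM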